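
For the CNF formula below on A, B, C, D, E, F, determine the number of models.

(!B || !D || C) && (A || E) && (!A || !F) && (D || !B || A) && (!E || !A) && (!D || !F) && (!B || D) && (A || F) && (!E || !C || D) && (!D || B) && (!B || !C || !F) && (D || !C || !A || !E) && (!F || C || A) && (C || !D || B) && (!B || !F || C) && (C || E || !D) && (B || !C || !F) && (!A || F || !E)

3

There are 2^6 = 64 truth assignments over (A, B, C, D, E, F).
Split on F. With F = true, the clauses containing F are satisfied and !F drops from the rest; 0 of the 2^5 = 32 assignments to the other variables satisfy what remains.
With F = false, by the same count on the reduced clause set, 3 assignments work.
(One model: A=T, B=F, C=F, D=F, E=F, F=F.)
Total: 0 + 3 = 3.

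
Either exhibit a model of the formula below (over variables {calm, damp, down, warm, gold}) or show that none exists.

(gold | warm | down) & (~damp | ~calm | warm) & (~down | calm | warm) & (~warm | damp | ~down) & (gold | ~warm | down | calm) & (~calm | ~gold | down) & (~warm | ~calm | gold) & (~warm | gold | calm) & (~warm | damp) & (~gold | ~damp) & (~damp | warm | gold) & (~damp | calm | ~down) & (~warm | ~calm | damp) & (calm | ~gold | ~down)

calm=1, damp=0, down=1, warm=0, gold=1

Branch on warm: set warm = 0.
Branch on gold: set gold = 1.
(~damp) alone gives damp = 0.
Branch on down: set down = 1.
(calm) alone gives calm = 1.
This assignment satisfies each clause.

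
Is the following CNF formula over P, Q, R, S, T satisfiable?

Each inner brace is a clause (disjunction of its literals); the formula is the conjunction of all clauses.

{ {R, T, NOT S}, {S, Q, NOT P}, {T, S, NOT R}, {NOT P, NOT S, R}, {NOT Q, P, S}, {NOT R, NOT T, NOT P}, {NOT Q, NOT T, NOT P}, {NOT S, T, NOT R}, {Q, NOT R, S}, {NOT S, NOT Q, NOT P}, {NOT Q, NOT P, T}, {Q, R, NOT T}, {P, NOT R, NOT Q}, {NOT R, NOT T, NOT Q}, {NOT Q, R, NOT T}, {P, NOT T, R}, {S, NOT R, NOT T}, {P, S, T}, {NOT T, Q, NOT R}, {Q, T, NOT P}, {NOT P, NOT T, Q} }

Suppose R = true.
Suppose T = true.
The clause (NOT P) is unit, so P = false.
The clause (NOT Q) is unit, so Q = false.
Now (Q) is unsatisfied and unit — conflict.
Undo T and try T = false.
The clause (S) is unit, so S = true.
Now (NOT S) is unsatisfied and unit — conflict.
Either choice for T ends in contradiction.
Undo R and try R = false.
Suppose T = true.
The clause (Q) is unit, so Q = true.
Now (NOT Q) is unsatisfied and unit — conflict.
Undo T and try T = false.
The clause (NOT S) is unit, so S = false.
The clause (P) is unit, so P = true.
The clause (Q) is unit, so Q = true.
Now (NOT Q) is unsatisfied and unit — conflict.
Either choice for T ends in contradiction.
Either choice for R ends in contradiction.
No assignment satisfies every clause.

No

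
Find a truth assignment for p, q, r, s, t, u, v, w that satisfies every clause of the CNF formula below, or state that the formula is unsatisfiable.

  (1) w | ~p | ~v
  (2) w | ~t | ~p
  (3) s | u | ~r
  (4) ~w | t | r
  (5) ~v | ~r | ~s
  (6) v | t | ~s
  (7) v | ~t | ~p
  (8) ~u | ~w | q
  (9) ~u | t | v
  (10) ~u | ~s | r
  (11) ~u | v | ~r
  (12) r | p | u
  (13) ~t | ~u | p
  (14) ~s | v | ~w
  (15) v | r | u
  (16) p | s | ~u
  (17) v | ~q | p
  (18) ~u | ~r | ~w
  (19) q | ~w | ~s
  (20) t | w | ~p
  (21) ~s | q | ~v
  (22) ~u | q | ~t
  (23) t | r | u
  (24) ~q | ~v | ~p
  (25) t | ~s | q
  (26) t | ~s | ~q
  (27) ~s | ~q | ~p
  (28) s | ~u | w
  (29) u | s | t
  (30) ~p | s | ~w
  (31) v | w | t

Suppose w = 0.
Suppose p = 0.
Suppose r = 1.
Suppose s = 1.
The clause (~v) is unit, so v = 0.
The clause (t) is unit, so t = 1.
The clause (~u) is unit, so u = 0.
The clause (~q) is unit, so q = 0.
All clauses are satisfied.

p: 0, q: 0, r: 1, s: 1, t: 1, u: 0, v: 0, w: 0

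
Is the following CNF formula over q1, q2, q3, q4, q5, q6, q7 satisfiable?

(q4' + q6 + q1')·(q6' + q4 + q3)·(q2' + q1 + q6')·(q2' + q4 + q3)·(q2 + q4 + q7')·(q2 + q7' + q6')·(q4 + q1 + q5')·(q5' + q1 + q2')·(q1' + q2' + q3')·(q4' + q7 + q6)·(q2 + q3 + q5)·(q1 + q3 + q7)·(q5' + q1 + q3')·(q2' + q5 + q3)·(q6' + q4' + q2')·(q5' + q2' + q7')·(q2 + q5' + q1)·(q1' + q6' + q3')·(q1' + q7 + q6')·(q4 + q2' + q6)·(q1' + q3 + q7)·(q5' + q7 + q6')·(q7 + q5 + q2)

Case q4 = 1:
Case q6 = 0:
From the singleton clause (q1'), q1 = 0.
From the singleton clause (q7), q7 = 1.
Case q5 = 0:
Case q2 = 0:
From the singleton clause (q3), q3 = 1.
This assignment satisfies each clause.
A satisfying assignment: q1 ↦ 0,  q2 ↦ 0,  q3 ↦ 1,  q4 ↦ 1,  q5 ↦ 0,  q6 ↦ 0,  q7 ↦ 1.

Yes, satisfiable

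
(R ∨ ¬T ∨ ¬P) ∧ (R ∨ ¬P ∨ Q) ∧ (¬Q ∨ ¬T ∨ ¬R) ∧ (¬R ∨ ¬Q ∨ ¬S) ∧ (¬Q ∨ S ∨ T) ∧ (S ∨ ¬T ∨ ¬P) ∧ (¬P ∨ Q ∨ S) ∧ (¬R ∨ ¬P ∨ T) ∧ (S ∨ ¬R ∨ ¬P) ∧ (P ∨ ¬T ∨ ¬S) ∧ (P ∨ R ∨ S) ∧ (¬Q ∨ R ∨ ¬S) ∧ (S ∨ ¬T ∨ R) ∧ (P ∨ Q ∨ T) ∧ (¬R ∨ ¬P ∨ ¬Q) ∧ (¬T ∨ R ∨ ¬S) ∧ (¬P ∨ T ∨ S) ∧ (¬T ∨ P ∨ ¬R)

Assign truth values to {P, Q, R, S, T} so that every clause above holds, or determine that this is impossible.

Branch on R: set R = True.
Branch on Q: set Q = False.
Branch on P: set P = True.
Unit clause (S) forces S = True.
Unit clause (T) forces T = True.
All clauses are satisfied.

P ↦ True; Q ↦ False; R ↦ True; S ↦ True; T ↦ True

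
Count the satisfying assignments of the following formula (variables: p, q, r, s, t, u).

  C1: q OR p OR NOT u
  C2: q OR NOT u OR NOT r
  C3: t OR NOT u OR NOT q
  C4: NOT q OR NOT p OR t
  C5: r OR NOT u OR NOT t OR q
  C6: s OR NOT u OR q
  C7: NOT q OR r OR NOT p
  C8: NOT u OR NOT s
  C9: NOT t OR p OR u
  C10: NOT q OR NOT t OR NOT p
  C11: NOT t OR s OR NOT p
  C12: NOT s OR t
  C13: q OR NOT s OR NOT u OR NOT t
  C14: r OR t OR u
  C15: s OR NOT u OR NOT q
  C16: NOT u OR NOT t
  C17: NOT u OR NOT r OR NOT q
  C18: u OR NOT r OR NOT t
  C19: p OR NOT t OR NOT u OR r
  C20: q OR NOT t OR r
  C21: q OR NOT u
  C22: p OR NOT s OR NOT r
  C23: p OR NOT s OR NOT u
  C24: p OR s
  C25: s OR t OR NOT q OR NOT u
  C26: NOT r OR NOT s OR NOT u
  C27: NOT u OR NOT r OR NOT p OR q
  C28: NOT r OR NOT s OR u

There are 2^6 = 64 truth assignments over (p, q, r, s, t, u).
Split on q. With q = true, the clauses containing q are satisfied and NOT q drops from the rest; 0 of the 2^5 = 32 assignments to the other variables satisfy what remains.
With q = false, by the same count on the reduced clause set, 1 assignment works.
Total: 0 + 1 = 1.

1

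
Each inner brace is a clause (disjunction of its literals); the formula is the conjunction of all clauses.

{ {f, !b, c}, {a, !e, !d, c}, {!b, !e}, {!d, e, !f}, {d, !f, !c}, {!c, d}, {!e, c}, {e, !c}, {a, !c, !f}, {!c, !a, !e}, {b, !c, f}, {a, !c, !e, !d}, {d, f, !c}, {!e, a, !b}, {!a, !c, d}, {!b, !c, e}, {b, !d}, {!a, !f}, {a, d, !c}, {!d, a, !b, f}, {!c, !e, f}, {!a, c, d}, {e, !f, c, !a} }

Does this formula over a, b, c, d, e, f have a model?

Try b = false.
Unit clause (!d) forces d = false.
Unit clause (!c) forces c = false.
Unit clause (!e) forces e = false.
Unit clause (!a) forces a = false.
No clause remains; f is free.
A satisfying assignment: a ↦ false, b ↦ false, c ↦ false, d ↦ false, e ↦ false, f ↦ true.

Yes, satisfiable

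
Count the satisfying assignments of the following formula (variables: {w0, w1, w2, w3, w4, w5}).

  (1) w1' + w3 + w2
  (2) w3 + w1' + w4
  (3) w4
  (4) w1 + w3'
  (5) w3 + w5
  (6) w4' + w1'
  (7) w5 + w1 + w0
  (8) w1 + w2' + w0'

There are 2^6 = 64 truth assignments over (w0, w1, w2, w3, w4, w5).
Split on w4. With w4 = 1, the clauses containing w4 are satisfied and w4' drops from the rest; 3 of the 2^5 = 32 assignments to the other variables satisfy what remains.
With w4 = 0, by the same count on the reduced clause set, 0 assignments work.
(One model: w0=F, w1=F, w2=F, w3=F, w4=T, w5=T.)
Total: 3 + 0 = 3.

3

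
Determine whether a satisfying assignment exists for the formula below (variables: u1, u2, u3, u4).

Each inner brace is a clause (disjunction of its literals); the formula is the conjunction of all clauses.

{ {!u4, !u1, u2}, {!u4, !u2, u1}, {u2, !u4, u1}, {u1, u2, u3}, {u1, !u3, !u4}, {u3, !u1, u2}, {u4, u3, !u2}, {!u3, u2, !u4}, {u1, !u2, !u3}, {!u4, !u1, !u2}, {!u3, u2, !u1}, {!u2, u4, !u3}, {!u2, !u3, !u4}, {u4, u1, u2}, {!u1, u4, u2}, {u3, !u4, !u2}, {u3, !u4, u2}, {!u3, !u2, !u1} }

Try u4 = false.
Try u3 = true.
(!u2) alone gives u2 = false.
(!u1) alone gives u1 = false.
But (u1) is also a unit clause — contradiction.
That branch fails; take u3 = false instead.
(!u2) alone gives u2 = false.
(u1) alone gives u1 = true.
But (!u1) is also a unit clause — contradiction.
Either choice for u3 ends in contradiction.
That branch fails; take u4 = true instead.
Try u1 = false.
(!u2) alone gives u2 = false.
But (u2) is also a unit clause — contradiction.
That branch fails; take u1 = true instead.
(u2) alone gives u2 = true.
But (!u2) is also a unit clause — contradiction.
Either choice for u1 ends in contradiction.
Either choice for u4 ends in contradiction.
No assignment satisfies every clause.

Unsatisfiable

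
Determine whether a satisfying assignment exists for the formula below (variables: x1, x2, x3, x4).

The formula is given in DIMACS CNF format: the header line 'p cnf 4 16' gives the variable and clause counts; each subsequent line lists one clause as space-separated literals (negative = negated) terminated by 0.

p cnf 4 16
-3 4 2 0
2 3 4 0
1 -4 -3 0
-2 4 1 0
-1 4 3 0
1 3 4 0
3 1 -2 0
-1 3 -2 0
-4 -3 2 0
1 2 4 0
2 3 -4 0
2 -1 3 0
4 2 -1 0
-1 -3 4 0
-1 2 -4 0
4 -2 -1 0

Suppose x3 = True.
Suppose x4 = True.
(x1) alone gives x1 = True.
(x2) alone gives x2 = True.
This assignment satisfies each clause.
A satisfying assignment: x1 ↦ True,  x2 ↦ True,  x3 ↦ True,  x4 ↦ True.

Yes, satisfiable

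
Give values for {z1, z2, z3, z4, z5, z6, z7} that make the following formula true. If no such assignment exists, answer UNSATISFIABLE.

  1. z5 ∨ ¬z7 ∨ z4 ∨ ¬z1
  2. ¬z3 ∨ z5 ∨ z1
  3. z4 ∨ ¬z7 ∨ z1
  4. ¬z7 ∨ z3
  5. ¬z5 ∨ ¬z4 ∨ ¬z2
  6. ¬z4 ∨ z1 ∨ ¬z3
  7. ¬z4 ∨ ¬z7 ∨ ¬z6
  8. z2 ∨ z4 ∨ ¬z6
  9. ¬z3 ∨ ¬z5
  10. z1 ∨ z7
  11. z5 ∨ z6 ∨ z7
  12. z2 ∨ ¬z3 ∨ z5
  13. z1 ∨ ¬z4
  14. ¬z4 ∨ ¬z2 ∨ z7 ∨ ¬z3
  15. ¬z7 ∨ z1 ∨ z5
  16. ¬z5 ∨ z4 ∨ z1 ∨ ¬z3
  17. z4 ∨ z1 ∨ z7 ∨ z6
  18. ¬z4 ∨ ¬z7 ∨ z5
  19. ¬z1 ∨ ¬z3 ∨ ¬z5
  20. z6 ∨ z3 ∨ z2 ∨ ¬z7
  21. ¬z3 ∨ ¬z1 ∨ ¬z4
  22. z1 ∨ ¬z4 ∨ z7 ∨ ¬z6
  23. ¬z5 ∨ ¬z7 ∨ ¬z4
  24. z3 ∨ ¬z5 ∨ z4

Suppose z7 = False.
The clause (z1) is unit, so z1 = True.
Suppose z3 = True.
The clause (¬z5) is unit, so z5 = False.
The clause (z6) is unit, so z6 = True.
The clause (z2) is unit, so z2 = True.
The clause (¬z4) is unit, so z4 = False.
Every clause now holds.

z1=True,  z2=True,  z3=True,  z4=False,  z5=False,  z6=True,  z7=False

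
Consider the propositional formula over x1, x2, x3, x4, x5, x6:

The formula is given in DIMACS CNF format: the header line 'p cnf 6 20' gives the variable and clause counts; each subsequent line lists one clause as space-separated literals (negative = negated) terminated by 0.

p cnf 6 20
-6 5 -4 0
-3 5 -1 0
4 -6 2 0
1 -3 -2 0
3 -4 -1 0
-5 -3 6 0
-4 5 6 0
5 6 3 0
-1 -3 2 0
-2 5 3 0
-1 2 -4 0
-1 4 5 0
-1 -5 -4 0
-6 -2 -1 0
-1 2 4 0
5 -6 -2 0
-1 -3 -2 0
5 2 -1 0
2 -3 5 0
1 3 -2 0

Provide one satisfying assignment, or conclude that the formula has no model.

Case x6 = False:
Case x5 = True:
The clause (¬x3) is unit, so x3 = False.
Case x4 = False:
Case x1 = True:
The clause (x2) is unit, so x2 = True.
Every clause now holds.

x1: True,  x2: True,  x3: False,  x4: False,  x5: True,  x6: False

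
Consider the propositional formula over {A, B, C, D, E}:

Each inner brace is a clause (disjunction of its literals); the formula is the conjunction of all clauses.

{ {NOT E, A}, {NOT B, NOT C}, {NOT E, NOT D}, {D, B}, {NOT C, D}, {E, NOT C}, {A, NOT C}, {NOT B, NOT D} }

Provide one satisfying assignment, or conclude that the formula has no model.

Try E = false.
From the singleton clause (NOT C), C = false.
Try D = false.
From the singleton clause (B), B = true.
No clause remains; A is free.

A ↦ true,  B ↦ true,  C ↦ false,  D ↦ false,  E ↦ false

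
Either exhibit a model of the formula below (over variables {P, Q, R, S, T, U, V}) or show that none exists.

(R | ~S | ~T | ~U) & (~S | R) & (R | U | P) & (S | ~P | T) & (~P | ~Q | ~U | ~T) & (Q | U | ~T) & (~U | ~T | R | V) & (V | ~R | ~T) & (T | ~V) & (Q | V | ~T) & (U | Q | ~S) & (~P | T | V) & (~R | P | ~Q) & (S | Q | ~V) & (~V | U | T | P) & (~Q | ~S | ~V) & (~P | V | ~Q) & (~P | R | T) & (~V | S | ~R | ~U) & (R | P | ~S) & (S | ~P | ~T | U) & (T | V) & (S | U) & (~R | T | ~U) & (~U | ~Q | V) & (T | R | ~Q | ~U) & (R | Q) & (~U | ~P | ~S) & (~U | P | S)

P ↦ 0,  Q ↦ 0,  R ↦ 1,  S ↦ 1,  T ↦ 1,  U ↦ 1,  V ↦ 1

Suppose S = 1.
From the singleton clause (R), R = 1.
Suppose V = 1.
From the singleton clause (T), T = 1.
From the singleton clause (~Q), Q = 0.
From the singleton clause (U), U = 1.
From the singleton clause (~P), P = 0.
All clauses are satisfied.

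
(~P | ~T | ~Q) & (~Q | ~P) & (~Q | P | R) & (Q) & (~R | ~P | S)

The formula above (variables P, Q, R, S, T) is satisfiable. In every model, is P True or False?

Suppose P = 1.
The clause (~Q) is unit, so Q = 0.
Now (Q) is unsatisfied and unit — conflict.
So every satisfying assignment has P = False.

False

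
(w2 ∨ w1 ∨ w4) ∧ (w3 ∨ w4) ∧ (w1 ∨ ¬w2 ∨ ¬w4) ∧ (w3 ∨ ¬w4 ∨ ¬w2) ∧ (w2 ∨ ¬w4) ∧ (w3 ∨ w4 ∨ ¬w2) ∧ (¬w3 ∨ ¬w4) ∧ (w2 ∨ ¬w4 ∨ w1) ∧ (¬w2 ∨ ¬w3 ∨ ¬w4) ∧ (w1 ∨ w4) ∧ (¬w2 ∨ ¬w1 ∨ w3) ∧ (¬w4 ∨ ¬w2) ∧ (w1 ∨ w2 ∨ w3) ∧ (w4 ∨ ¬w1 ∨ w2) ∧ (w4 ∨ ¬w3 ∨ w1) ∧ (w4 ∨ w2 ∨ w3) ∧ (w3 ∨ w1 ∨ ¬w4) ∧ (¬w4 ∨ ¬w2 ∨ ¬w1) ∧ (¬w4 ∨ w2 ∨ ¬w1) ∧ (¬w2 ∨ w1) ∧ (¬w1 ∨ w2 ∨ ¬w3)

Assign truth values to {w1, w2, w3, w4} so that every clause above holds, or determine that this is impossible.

Suppose w3 = True.
From the singleton clause (¬w4), w4 = False.
From the singleton clause (w1), w1 = True.
From the singleton clause (w2), w2 = True.
Every clause now holds.

w1 ↦ True, w2 ↦ True, w3 ↦ True, w4 ↦ False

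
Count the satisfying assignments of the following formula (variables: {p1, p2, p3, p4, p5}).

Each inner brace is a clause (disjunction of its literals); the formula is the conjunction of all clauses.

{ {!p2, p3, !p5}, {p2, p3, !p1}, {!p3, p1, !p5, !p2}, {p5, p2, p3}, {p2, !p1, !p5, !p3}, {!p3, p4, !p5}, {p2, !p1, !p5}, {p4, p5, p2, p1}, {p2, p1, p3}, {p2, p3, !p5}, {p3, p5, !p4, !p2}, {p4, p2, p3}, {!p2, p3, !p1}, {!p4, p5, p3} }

10

There are 2^5 = 32 truth assignments over (p1, p2, p3, p4, p5).
Split on p2. With p2 = true, the clauses containing p2 are satisfied and !p2 drops from the rest; 6 of the 2^4 = 16 assignments to the other variables satisfy what remains.
With p2 = false, by the same count on the reduced clause set, 4 assignments work.
Total: 6 + 4 = 10.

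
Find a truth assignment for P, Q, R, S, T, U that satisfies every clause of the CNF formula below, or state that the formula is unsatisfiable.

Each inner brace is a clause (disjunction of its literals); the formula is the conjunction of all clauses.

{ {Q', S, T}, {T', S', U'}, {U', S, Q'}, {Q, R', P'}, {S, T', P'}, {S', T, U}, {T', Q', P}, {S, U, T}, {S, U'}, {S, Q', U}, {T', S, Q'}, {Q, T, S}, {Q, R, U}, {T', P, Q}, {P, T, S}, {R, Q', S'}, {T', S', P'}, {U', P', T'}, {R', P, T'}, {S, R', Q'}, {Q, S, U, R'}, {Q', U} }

Suppose S = 1.
Suppose T = 0.
The clause (U) is unit, so U = 1.
Suppose R = 0.
The clause (Q') is unit, so Q = 0.
Every clause is now satisfied; P is unconstrained.

P=1,  Q=0,  R=0,  S=1,  T=0,  U=1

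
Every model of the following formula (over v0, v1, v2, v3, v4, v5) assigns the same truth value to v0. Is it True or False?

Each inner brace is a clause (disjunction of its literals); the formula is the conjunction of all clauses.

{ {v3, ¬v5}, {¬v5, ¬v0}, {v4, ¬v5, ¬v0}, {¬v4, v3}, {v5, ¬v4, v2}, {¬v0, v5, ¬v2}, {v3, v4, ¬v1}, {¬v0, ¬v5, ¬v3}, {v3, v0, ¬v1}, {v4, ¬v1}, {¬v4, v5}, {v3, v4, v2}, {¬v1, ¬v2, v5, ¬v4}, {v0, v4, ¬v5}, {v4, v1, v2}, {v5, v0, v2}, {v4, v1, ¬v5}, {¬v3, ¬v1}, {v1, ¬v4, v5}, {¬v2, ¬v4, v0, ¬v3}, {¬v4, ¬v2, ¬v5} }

Suppose v0 = True.
Unit clause (¬v5) forces v5 = False.
Unit clause (¬v2) forces v2 = False.
Unit clause (¬v4) forces v4 = False.
Unit clause (¬v1) forces v1 = False.
But (v1) is also a unit clause — contradiction.
So every satisfying assignment has v0 = False.

False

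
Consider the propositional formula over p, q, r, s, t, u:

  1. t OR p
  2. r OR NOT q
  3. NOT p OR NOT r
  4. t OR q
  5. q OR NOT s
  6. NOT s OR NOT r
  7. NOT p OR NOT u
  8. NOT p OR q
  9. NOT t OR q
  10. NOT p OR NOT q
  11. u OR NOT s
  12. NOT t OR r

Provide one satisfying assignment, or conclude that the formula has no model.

Branch on t: set t = true.
(q) alone gives q = true.
(r) alone gives r = true.
(NOT p) alone gives p = false.
(NOT s) alone gives s = false.
No clause remains; u is free.

p: false, q: true, r: true, s: false, t: true, u: true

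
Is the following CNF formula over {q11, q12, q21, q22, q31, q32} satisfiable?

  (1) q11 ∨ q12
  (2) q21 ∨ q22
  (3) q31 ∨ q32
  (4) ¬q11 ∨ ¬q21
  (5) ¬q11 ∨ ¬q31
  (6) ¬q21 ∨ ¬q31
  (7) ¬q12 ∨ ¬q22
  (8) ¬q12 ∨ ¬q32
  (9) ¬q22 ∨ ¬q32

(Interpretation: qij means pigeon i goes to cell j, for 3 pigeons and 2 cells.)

Try q11 = True.
The clause (¬q21) is unit, so q21 = False.
The clause (q22) is unit, so q22 = True.
The clause (¬q31) is unit, so q31 = False.
The clause (q32) is unit, so q32 = True.
But (¬q32) is also a unit clause — contradiction.
That branch fails; take q11 = False instead.
The clause (q12) is unit, so q12 = True.
The clause (¬q22) is unit, so q22 = False.
The clause (q21) is unit, so q21 = True.
The clause (¬q31) is unit, so q31 = False.
The clause (q32) is unit, so q32 = True.
But (¬q32) is also a unit clause — contradiction.
Both values of q11 lead to a conflict.
No assignment satisfies every clause.

No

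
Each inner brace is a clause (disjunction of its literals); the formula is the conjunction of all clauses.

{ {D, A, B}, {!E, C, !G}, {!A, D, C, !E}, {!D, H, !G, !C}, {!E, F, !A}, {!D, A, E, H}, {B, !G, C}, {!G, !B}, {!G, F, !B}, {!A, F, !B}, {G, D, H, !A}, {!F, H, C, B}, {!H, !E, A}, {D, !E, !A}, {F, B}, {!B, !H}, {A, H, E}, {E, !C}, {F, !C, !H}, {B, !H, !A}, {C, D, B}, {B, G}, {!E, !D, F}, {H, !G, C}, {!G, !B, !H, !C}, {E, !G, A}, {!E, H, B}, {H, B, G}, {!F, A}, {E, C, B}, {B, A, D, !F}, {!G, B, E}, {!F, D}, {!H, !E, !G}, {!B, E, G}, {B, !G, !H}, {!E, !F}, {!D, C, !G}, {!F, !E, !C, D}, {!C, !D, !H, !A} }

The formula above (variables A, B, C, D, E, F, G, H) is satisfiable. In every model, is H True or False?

Suppose H = true.
From the singleton clause (!B), B = false.
From the singleton clause (F), F = true.
From the singleton clause (!A), A = false.
But (A) is also a unit clause — contradiction.
So every satisfying assignment has H = False.

False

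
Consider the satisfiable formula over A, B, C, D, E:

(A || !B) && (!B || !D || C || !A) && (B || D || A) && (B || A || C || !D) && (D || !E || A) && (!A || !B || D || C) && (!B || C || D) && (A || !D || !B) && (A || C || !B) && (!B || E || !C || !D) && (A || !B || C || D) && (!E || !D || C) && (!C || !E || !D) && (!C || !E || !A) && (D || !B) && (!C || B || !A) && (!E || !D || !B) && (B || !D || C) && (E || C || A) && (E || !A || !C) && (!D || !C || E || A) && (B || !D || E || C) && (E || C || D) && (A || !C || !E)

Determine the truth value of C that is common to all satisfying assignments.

Suppose C = true.
Case A = true:
Unit clause (!E) forces E = false.
Now (E) is unsatisfied and unit — conflict.
Undo A and try A = false.
Unit clause (!B) forces B = false.
Unit clause (D) forces D = true.
Unit clause (!E) forces E = false.
Now (E) is unsatisfied and unit — conflict.
Either choice for A ends in contradiction.
So every satisfying assignment has C = False.

False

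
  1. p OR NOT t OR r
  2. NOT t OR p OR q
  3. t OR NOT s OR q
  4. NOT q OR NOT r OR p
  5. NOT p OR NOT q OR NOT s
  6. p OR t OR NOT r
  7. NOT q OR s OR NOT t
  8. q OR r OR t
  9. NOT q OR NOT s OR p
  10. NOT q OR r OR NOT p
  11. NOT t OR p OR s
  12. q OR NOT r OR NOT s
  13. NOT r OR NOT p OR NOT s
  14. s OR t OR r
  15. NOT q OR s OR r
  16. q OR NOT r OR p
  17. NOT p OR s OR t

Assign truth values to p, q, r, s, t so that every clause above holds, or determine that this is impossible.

Case p = true:
Case q = false:
Case t = true:
Case r = true:
From the singleton clause (NOT s), s = false.
Every clause now holds.

p: true,  q: false,  r: true,  s: false,  t: true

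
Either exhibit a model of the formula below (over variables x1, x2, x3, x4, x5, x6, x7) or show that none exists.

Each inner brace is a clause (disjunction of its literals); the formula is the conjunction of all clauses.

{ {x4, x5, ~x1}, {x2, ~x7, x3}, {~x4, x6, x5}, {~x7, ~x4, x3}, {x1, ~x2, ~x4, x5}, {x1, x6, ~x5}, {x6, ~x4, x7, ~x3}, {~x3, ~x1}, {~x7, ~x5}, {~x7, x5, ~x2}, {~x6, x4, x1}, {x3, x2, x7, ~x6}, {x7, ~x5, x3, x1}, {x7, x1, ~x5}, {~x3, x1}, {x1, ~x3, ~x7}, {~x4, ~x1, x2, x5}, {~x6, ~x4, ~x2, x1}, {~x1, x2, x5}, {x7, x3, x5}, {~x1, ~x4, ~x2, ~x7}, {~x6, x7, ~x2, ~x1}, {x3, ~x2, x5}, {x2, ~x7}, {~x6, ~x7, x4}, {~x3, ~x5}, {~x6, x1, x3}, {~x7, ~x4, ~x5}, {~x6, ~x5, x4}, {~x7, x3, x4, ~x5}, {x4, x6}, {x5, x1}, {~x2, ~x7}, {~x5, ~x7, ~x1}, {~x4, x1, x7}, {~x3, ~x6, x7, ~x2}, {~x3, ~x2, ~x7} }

Case x3 = 0:
Case x2 = 1:
From the singleton clause (x5), x5 = 1.
From the singleton clause (~x7), x7 = 0.
From the singleton clause (x1), x1 = 1.
From the singleton clause (~x6), x6 = 0.
From the singleton clause (x4), x4 = 1.
This assignment satisfies each clause.

x1=1,  x2=1,  x3=0,  x4=1,  x5=1,  x6=0,  x7=0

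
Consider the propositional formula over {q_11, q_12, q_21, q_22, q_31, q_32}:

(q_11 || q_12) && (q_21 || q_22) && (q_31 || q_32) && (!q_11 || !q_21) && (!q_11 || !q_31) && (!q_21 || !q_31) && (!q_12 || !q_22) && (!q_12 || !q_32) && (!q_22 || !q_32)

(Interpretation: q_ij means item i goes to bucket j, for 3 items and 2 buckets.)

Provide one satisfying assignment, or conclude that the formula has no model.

UNSATISFIABLE

Branch on q_11: set q_11 = true.
(!q_21) alone gives q_21 = false.
(q_22) alone gives q_22 = true.
(!q_31) alone gives q_31 = false.
(q_32) alone gives q_32 = true.
That conflicts with the unit clause (!q_32).
Undo q_11 and try q_11 = false.
(q_12) alone gives q_12 = true.
(!q_22) alone gives q_22 = false.
(q_21) alone gives q_21 = true.
(!q_31) alone gives q_31 = false.
(q_32) alone gives q_32 = true.
That conflicts with the unit clause (!q_32).
Both values of q_11 lead to a conflict.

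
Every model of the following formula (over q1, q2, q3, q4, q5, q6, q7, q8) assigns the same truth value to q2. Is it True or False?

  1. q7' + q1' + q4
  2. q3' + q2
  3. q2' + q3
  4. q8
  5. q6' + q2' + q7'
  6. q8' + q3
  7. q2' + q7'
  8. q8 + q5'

Suppose q2 = 0.
The clause (q3') is unit, so q3 = 0.
The clause (q8) is unit, so q8 = 1.
That conflicts with the unit clause (q8').
So every satisfying assignment has q2 = True.

True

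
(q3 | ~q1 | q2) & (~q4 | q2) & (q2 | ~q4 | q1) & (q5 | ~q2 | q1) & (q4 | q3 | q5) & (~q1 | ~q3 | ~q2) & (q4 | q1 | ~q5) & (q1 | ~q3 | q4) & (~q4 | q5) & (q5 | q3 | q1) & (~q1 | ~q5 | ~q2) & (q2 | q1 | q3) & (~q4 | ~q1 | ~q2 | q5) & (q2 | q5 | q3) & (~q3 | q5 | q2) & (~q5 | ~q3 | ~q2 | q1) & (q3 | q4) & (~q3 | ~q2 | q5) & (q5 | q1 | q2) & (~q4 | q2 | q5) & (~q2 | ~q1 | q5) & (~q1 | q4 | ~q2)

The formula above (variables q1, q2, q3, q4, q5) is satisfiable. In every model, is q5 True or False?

True

Suppose q5 = 0.
Unit clause (~q4) forces q4 = 0.
Unit clause (q3) forces q3 = 1.
Unit clause (q1) forces q1 = 1.
Unit clause (~q2) forces q2 = 0.
Now (q2) is unsatisfied and unit — conflict.
So every satisfying assignment has q5 = True.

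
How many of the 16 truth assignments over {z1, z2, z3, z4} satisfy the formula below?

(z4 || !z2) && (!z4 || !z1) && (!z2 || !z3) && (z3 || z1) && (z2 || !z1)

There are 2^4 = 16 truth assignments over (z1, z2, z3, z4).
Check each against the 5 clauses (columns in the order z1, z2, z3, z4):
  F F F F  ✗ fails (z3 || z1)
  F F F T  ✗ fails (z3 || z1)
  F F T F  ✓ satisfies all
  F F T T  ✓ satisfies all
  F T F F  ✗ fails (z4 || !z2)
  F T F T  ✗ fails (z3 || z1)
  F T T F  ✗ fails (z4 || !z2)
  F T T T  ✗ fails (!z2 || !z3)
  T F F F  ✗ fails (z2 || !z1)
  T F F T  ✗ fails (!z4 || !z1)
  T F T F  ✗ fails (z2 || !z1)
  T F T T  ✗ fails (!z4 || !z1)
  T T F F  ✗ fails (z4 || !z2)
  T T F T  ✗ fails (!z4 || !z1)
  T T T F  ✗ fails (z4 || !z2)
  T T T T  ✗ fails (!z4 || !z1)
2 of the 16 rows are models.

2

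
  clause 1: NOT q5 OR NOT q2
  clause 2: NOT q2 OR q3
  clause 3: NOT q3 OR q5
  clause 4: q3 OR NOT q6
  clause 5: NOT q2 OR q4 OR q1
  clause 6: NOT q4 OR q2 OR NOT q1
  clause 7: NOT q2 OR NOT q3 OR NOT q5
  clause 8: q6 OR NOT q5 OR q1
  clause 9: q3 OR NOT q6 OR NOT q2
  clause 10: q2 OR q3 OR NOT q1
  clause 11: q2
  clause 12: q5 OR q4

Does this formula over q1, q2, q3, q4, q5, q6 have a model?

Unsatisfiable

Unit clause (q2) forces q2 = true.
Unit clause (NOT q5) forces q5 = false.
Unit clause (q3) forces q3 = true.
Now (NOT q3) is unsatisfied and unit — conflict.
No assignment satisfies every clause.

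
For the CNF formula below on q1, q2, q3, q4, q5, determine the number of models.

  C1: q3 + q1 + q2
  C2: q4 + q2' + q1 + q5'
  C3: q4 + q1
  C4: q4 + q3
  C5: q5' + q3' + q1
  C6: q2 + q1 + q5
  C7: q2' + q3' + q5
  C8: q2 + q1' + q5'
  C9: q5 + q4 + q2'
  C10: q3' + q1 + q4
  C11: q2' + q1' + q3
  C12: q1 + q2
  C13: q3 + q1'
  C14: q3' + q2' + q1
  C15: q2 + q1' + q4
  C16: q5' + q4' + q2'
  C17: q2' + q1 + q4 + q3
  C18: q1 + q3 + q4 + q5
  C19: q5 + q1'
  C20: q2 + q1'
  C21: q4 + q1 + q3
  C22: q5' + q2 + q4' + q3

There are 2^5 = 32 truth assignments over (q1, q2, q3, q4, q5).
Split on q1. With q1 = 1, the clauses containing q1 are satisfied and q1' drops from the rest; 1 of the 2^4 = 16 assignments to the other variables satisfy what remains.
With q1 = 0, by the same count on the reduced clause set, 1 assignment works.
(One model: q1=F, q2=T, q3=F, q4=T, q5=F.)
Total: 1 + 1 = 2.

2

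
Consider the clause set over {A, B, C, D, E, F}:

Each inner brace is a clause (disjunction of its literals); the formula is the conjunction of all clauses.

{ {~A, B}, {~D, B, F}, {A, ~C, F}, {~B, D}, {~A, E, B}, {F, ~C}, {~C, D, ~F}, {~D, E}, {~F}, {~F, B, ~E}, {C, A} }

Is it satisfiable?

From the singleton clause (~F), F = 0.
From the singleton clause (~C), C = 0.
From the singleton clause (A), A = 1.
From the singleton clause (B), B = 1.
From the singleton clause (D), D = 1.
From the singleton clause (E), E = 1.
Every clause now holds.
A satisfying assignment: A ↦ 1; B ↦ 1; C ↦ 0; D ↦ 1; E ↦ 1; F ↦ 0.

Yes, satisfiable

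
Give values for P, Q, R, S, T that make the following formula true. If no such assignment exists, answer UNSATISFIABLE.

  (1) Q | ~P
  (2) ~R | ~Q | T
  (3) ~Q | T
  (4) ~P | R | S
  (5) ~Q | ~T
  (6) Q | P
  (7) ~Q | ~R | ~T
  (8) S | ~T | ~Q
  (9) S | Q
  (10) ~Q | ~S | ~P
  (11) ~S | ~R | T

Try Q = 1.
Unit clause (T) forces T = 1.
That conflicts with the unit clause (~T).
So Q must be the other value — set Q = 0.
Unit clause (~P) forces P = 0.
That conflicts with the unit clause (P).
Neither Q = 1 nor Q = 0 works.

UNSATISFIABLE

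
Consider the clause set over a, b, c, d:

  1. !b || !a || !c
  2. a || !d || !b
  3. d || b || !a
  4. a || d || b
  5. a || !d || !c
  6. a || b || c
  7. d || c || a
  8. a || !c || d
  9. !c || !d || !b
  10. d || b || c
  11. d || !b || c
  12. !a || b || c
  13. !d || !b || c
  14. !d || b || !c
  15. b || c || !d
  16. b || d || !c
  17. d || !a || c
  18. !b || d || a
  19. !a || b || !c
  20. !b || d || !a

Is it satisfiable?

Unsatisfiable

Try b = false.
Try d = true.
(!c) alone gives c = false.
But (c) is also a unit clause — contradiction.
So d must be the other value — set d = false.
(!a) alone gives a = false.
But (a) is also a unit clause — contradiction.
Both values of d lead to a conflict.
So b must be the other value — set b = true.
Try a = false.
(!d) alone gives d = false.
But (d) is also a unit clause — contradiction.
So a must be the other value — set a = true.
(!c) alone gives c = false.
(d) alone gives d = true.
But (!d) is also a unit clause — contradiction.
Both values of a lead to a conflict.
Both values of b lead to a conflict.
No assignment satisfies every clause.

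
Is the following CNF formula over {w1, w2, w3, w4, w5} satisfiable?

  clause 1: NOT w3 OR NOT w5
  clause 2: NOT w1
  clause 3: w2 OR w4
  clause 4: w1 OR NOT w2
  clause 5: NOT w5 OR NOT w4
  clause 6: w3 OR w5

(NOT w1) alone gives w1 = false.
(NOT w2) alone gives w2 = false.
(w4) alone gives w4 = true.
(NOT w5) alone gives w5 = false.
(w3) alone gives w3 = true.
All clauses are satisfied.
A satisfying assignment: w1 ↦ false,  w2 ↦ false,  w3 ↦ true,  w4 ↦ true,  w5 ↦ false.

Yes, satisfiable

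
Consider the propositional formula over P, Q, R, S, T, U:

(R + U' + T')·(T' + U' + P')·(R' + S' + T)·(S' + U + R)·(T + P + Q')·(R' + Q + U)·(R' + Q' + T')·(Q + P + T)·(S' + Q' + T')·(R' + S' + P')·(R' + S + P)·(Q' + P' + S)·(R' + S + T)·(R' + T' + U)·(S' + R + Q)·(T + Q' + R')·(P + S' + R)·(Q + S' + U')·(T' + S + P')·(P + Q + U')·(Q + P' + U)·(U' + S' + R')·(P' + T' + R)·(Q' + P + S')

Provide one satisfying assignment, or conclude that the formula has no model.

P ↦ 0,  Q ↦ 0,  R ↦ 0,  S ↦ 0,  T ↦ 1,  U ↦ 0

Case R = 0:
Case U = 0:
From the singleton clause (S'), S = 0.
Case Q = 0:
From the singleton clause (P'), P = 0.
From the singleton clause (T), T = 1.
Every clause now holds.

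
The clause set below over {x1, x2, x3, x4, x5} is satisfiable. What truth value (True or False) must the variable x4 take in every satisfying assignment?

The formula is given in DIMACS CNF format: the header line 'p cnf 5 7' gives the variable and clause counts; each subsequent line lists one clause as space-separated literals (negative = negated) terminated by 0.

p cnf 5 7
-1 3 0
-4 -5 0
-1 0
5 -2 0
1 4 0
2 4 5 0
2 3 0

Suppose x4 = False.
Unit clause (¬x1) forces x1 = False.
But (x1) is also a unit clause — contradiction.
So every satisfying assignment has x4 = True.

True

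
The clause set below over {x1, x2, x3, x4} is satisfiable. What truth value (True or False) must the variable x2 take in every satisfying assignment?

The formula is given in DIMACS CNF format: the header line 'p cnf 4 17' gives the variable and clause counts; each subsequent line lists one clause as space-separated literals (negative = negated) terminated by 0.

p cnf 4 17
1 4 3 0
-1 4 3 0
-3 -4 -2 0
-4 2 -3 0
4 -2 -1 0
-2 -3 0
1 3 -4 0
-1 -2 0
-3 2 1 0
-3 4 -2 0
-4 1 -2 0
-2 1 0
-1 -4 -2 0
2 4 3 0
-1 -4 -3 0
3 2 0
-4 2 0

Suppose x2 = True.
From the singleton clause (¬x3), x3 = False.
From the singleton clause (¬x1), x1 = False.
That conflicts with the unit clause (x1).
So every satisfying assignment has x2 = False.

False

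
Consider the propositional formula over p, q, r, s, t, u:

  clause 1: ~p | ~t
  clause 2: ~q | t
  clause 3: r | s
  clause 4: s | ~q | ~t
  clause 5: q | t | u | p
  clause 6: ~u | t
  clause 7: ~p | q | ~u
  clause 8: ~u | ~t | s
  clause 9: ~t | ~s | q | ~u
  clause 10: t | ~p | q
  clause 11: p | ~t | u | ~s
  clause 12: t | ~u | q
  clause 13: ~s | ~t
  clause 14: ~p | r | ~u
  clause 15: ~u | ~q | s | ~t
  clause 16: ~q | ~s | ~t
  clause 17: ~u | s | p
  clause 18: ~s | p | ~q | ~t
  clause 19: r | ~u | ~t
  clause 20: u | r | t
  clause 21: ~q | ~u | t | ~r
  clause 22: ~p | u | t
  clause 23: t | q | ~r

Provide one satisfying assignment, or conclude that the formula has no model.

Try p = 0.
Try q = 0.
Try r = 1.
(t) alone gives t = 1.
(~s) alone gives s = 0.
(~u) alone gives u = 0.
This assignment satisfies each clause.

p=0,  q=0,  r=1,  s=0,  t=1,  u=0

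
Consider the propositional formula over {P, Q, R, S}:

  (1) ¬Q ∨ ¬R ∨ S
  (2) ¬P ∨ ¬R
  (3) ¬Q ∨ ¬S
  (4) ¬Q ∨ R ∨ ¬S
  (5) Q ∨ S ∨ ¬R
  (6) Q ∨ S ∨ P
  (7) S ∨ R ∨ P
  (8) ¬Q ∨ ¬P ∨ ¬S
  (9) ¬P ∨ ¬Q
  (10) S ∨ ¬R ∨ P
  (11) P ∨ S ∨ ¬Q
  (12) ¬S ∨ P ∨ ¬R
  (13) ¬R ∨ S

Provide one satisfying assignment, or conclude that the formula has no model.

P=False, Q=False, R=False, S=True

Case P = False:
Case Q = False:
Unit clause (S) forces S = True.
Unit clause (¬R) forces R = False.
All clauses are satisfied.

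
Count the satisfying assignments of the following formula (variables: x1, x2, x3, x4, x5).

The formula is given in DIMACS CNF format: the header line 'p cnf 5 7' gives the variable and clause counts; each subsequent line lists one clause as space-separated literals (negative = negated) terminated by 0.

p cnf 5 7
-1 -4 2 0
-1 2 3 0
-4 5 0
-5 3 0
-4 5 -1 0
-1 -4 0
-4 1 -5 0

11

There are 2^5 = 32 truth assignments over (x1, x2, x3, x4, x5).
Split on x1. With x1 = True, the clauses containing x1 are satisfied and ¬x1 drops from the rest; 5 of the 2^4 = 16 assignments to the other variables satisfy what remains.
With x1 = False, by the same count on the reduced clause set, 6 assignments work.
(One model: x1=F, x2=F, x3=F, x4=F, x5=F.)
Total: 5 + 6 = 11.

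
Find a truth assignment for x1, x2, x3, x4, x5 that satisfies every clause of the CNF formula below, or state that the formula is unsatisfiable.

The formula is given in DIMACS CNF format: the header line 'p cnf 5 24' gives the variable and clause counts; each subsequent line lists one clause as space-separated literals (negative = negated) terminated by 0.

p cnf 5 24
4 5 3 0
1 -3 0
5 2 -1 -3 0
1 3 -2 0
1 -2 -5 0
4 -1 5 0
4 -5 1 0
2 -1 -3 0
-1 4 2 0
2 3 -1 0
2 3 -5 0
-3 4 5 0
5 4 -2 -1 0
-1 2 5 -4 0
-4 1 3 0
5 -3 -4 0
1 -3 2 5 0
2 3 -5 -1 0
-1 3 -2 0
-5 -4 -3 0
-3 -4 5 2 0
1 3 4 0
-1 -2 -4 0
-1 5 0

Suppose x1 = True.
Unit clause (x5) forces x5 = True.
Suppose x2 = True.
Unit clause (x3) forces x3 = True.
Unit clause (¬x4) forces x4 = False.
Every clause now holds.

x1: True, x2: True, x3: True, x4: False, x5: True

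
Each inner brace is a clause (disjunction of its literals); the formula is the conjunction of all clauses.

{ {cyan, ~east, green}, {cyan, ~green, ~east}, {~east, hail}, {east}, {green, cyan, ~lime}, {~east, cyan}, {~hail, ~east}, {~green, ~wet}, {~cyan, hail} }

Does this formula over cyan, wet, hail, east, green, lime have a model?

From the singleton clause (east), east = 1.
From the singleton clause (hail), hail = 1.
But (~hail) is also a unit clause — contradiction.
No assignment satisfies every clause.

No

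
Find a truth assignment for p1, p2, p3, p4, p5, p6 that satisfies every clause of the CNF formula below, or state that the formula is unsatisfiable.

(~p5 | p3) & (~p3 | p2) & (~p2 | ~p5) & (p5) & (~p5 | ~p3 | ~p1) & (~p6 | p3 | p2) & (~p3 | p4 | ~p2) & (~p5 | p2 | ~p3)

UNSATISFIABLE

The clause (p5) is unit, so p5 = 1.
The clause (p3) is unit, so p3 = 1.
The clause (p2) is unit, so p2 = 1.
That conflicts with the unit clause (~p2).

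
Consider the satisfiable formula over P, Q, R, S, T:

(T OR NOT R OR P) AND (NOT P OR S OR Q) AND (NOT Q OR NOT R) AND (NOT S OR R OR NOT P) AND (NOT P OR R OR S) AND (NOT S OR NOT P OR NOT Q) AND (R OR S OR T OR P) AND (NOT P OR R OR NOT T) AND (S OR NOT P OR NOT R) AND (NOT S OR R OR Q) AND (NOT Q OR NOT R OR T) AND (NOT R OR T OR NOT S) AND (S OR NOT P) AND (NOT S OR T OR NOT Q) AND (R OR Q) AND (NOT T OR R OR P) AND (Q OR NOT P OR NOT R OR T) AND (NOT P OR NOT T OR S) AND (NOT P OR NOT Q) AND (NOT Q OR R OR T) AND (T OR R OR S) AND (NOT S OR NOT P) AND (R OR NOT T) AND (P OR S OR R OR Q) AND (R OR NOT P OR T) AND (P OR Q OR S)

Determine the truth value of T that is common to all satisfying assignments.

True

Suppose T = false.
Branch on R: set R = false.
From the singleton clause (Q), Q = true.
But (NOT Q) is also a unit clause — contradiction.
Undo R and try R = true.
From the singleton clause (P), P = true.
From the singleton clause (NOT Q), Q = false.
But (Q) is also a unit clause — contradiction.
Neither R = true nor R = false works.
So every satisfying assignment has T = True.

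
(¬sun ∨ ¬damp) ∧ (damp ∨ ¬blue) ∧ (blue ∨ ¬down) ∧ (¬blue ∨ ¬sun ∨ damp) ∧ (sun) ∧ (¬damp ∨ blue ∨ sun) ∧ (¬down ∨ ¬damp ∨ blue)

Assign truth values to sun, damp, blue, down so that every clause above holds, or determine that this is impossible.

From the singleton clause (sun), sun = True.
From the singleton clause (¬damp), damp = False.
From the singleton clause (¬blue), blue = False.
From the singleton clause (¬down), down = False.
All clauses are satisfied.

sun: True,  damp: False,  blue: False,  down: False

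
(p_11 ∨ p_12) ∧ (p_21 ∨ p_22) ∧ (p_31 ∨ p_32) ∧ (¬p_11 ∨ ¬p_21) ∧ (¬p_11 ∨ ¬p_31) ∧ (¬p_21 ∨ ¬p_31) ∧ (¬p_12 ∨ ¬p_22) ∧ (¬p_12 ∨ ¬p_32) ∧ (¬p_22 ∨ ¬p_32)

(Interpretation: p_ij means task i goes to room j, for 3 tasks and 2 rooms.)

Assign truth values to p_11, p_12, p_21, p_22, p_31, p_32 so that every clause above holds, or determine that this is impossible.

UNSATISFIABLE

Case p_11 = True:
From the singleton clause (¬p_21), p_21 = False.
From the singleton clause (p_22), p_22 = True.
From the singleton clause (¬p_31), p_31 = False.
From the singleton clause (p_32), p_32 = True.
That conflicts with the unit clause (¬p_32).
Backtrack on p_11: now try p_11 = False.
From the singleton clause (p_12), p_12 = True.
From the singleton clause (¬p_22), p_22 = False.
From the singleton clause (p_21), p_21 = True.
From the singleton clause (¬p_31), p_31 = False.
From the singleton clause (p_32), p_32 = True.
That conflicts with the unit clause (¬p_32).
Neither p_11 = True nor p_11 = False works.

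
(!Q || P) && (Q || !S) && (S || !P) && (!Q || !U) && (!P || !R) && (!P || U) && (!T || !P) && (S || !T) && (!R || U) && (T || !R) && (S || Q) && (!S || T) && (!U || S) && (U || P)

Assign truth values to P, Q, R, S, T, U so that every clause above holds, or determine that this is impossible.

Try Q = false.
The clause (!S) is unit, so S = false.
But (S) is also a unit clause — contradiction.
That branch fails; take Q = true instead.
The clause (P) is unit, so P = true.
The clause (S) is unit, so S = true.
The clause (!U) is unit, so U = false.
But (U) is also a unit clause — contradiction.
Neither Q = true nor Q = false works.

UNSATISFIABLE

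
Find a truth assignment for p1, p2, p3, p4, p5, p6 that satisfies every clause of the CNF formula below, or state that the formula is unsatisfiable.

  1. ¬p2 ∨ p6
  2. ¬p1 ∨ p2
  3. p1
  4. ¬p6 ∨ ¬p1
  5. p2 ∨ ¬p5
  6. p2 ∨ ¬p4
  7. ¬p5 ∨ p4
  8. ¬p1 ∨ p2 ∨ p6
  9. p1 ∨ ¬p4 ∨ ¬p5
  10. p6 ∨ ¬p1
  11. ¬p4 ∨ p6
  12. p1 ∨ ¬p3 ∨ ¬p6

(p1) alone gives p1 = True.
(p2) alone gives p2 = True.
(p6) alone gives p6 = True.
Now (¬p6) is unsatisfied and unit — conflict.

UNSATISFIABLE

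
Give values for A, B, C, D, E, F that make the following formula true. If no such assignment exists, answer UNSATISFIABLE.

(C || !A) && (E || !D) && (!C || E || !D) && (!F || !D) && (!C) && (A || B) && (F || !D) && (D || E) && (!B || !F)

A: false,  B: true,  C: false,  D: false,  E: true,  F: false

Unit clause (!C) forces C = false.
Unit clause (!A) forces A = false.
Unit clause (B) forces B = true.
Unit clause (!F) forces F = false.
Unit clause (!D) forces D = false.
Unit clause (E) forces E = true.
This assignment satisfies each clause.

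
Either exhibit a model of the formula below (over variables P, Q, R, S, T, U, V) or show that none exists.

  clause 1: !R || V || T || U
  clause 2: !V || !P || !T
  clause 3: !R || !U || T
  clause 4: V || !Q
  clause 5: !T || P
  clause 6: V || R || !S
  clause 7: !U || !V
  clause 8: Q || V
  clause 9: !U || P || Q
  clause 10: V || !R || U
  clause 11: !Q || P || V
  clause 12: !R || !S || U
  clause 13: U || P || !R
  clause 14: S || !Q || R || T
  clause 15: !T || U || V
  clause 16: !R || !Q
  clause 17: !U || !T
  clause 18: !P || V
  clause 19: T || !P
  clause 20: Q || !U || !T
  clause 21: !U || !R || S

P ↦ false; Q ↦ false; R ↦ false; S ↦ true; T ↦ false; U ↦ false; V ↦ true

Suppose V = true.
(!U) alone gives U = false.
Suppose P = false.
(!T) alone gives T = false.
(!R) alone gives R = false.
Suppose S = true.
No clause remains; Q is free.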